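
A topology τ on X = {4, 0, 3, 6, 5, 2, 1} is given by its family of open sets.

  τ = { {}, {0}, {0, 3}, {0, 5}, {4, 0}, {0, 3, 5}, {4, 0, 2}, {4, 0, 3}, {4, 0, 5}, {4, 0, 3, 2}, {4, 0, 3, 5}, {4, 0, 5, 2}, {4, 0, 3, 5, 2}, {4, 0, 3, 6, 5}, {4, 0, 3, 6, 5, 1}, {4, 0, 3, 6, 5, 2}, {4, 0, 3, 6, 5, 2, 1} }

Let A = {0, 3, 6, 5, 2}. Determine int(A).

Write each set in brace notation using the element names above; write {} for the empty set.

open subsets of A: {}, {0}, {0, 5}, {0, 3}, {0, 3, 5}; so int(A) = {0, 3, 5}

{0, 3, 5}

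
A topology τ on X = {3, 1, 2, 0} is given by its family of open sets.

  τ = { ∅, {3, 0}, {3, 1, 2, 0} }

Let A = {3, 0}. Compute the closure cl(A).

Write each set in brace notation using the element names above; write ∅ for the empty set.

{3, 1, 2, 0}

closure: X∖int(X∖A) = X∖∅ = {3, 1, 2, 0}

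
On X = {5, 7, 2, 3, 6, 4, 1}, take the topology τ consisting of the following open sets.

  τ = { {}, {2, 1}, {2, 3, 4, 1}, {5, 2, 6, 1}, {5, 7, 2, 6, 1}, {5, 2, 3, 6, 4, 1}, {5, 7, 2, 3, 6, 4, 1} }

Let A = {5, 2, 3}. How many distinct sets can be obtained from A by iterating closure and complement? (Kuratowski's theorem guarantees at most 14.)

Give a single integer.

4

cl via duality: int({7, 6, 4, 1}) = {}, so X∖{} = {5, 7, 2, 3, 6, 4, 1}
Write k for closure, c for complement:
  1. A     = {5, 2, 3}
  2. kA    = {5, 7, 2, 3, 6, 4, 1}
  3. cA    = {7, 6, 4, 1}
  4. ckA   = {}
applying k or c yields no new set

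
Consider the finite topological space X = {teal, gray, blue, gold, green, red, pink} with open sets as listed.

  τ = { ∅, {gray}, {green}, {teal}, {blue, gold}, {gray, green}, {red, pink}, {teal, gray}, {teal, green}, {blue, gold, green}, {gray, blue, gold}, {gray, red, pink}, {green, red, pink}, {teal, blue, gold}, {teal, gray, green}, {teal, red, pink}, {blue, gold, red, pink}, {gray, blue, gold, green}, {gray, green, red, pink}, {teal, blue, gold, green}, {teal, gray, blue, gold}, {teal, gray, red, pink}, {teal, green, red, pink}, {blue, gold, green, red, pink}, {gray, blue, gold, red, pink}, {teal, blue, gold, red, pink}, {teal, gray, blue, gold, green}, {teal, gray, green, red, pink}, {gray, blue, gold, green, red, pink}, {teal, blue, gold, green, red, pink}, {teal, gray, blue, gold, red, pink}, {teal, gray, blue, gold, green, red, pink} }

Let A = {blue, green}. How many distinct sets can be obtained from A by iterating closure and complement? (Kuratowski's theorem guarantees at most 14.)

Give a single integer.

cl via duality: int({teal, gray, gold, red, pink}) = {teal, gray, red, pink}, so X∖{teal, gray, red, pink} = {blue, gold, green}
Write k for closure, c for complement:
  1. A     = {blue, green}
  2. kA    = {blue, gold, green}
  3. cA    = {teal, gray, gold, red, pink}
  4. ckA   = {teal, gray, red, pink}
  5. kcA   = {teal, gray, blue, gold, red, pink}
  6. ckcA  = {green}
applying k or c yields no new set

6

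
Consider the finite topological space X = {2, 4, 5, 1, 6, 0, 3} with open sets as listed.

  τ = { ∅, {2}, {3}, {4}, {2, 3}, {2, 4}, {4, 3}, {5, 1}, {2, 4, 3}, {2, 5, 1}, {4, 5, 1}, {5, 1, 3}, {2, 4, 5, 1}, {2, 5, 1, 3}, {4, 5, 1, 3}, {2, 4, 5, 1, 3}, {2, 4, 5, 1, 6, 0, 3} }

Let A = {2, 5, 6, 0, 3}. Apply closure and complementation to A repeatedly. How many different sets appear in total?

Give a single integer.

closure: X∖int(X∖A) = X∖{4} = {2, 5, 1, 6, 0, 3}
Let k=closure and c=complement:
  1. A     = {2, 5, 6, 0, 3}
  2. kA    = {2, 5, 1, 6, 0, 3}
  3. cA    = {4, 1}
  4. ckA   = {4}
  5. kcA   = {4, 5, 1, 6, 0}
  6. kckA  = {4, 6, 0}
  7. ckcA  = {2, 3}
  8. ckckA = {2, 5, 1, 3}
  9. kckcA = {2, 6, 0, 3}
  10. ckckcA = {4, 5, 1}
— saturated at 10

10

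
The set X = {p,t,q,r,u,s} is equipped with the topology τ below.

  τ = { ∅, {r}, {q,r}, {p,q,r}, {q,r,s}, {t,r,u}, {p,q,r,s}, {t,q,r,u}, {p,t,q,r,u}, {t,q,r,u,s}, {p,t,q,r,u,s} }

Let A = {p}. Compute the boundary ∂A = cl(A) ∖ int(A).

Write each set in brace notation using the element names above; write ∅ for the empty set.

open subsets of A: ∅; so int(A) = ∅
closure: X∖int(X∖A) = X∖{t,q,r,u,s} = {p}
∂A = {p} minus ∅ = {p}

{p}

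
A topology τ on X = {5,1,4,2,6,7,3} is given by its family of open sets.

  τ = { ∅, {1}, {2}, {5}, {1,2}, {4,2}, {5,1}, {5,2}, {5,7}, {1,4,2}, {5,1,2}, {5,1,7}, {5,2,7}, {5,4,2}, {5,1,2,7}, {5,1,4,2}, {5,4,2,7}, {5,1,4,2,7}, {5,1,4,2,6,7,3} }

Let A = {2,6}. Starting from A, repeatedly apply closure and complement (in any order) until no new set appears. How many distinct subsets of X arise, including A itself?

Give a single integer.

complement {5,1,4,7,3}; its interior {5,1,7}; cl(A) = X∖{5,1,7} = {4,2,6,3}
With k = closure, c = complement:
  1. A     = {2,6}
  2. kA    = {4,2,6,3}
  3. cA    = {5,1,4,7,3}
  4. ckA   = {5,1,7}
  5. kcA   = {5,1,4,6,7,3}
  6. kckA  = {5,1,6,7,3}
  7. ckcA  = {2}
  8. ckckA = {4,2}
k, c of each give nothing new

8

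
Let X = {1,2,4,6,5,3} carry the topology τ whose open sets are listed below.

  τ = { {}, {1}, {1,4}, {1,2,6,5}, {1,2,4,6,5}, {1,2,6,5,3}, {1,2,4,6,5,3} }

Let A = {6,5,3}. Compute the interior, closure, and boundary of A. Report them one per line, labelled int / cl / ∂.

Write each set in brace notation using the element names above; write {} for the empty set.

int(A) = {}
cl(A)  = {2,6,5,3}
∂A     = {2,6,5,3}

U open, U⊆A: {}. int(A) = ⋃ = {}
X∖A={1,2,4}, int(X∖A)={1,4}, hence cl(A)={2,6,5,3}
∂A: remove int from cl → {2,6,5,3}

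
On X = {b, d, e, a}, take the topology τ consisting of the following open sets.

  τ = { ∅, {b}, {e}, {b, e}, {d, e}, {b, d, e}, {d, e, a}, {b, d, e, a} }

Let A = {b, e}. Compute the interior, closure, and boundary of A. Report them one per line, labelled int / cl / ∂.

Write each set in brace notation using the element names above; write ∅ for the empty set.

interior: largest open inside A is {b, e} (from ∅, {e}, {b}, {b, e})
cl via duality: int({d, a}) = ∅, so X∖∅ = {b, d, e, a}
cl∖int = {d, a}

int(A) = {b, e}
cl(A)  = {b, d, e, a}
∂A     = {d, a}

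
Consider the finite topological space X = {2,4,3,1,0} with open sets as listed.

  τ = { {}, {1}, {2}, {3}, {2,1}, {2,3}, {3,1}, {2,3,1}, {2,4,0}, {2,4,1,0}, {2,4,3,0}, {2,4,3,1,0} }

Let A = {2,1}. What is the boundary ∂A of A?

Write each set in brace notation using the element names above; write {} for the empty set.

{4,0}

opens ⊆ A: {}, {2}, {1}, {2,1}; union → int = {2,1}
complement {4,3,0}; its interior {3}; cl(A) = X∖{3} = {2,4,1,0}
boundary = {2,4,1,0} ∖ {2,1} = {4,0}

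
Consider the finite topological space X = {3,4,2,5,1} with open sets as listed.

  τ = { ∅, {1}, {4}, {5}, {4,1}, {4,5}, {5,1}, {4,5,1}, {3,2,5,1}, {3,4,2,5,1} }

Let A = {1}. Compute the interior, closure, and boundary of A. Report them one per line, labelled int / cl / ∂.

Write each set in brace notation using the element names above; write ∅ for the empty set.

int(A) = {1}
cl(A)  = {3,2,1}
∂A     = {3,2}

open subsets of A: ∅, {1}; so int(A) = {1}
closure: X∖int(X∖A) = X∖{4,5} = {3,2,1}
∂A = {3,2,1} minus {1} = {3,2}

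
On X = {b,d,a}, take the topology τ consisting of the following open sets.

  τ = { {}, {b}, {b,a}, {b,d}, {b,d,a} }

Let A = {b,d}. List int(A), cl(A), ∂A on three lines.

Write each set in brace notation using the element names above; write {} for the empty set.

open subsets of A: {}, {b}, {b,d}; so int(A) = {b,d}
closure: X∖int(X∖A) = X∖{} = {b,d,a}
∂A = {b,d,a} minus {b,d} = {a}

int(A) = {b,d}
cl(A)  = {b,d,a}
∂A     = {a}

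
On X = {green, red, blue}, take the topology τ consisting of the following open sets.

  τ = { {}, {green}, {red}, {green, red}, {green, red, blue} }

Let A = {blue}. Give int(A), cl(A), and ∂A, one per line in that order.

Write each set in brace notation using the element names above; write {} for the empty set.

U open, U⊆A: {}. int(A) = ⋃ = {}
X∖A={green, red}, int(X∖A)={green, red}, hence cl(A)={blue}
∂A: remove int from cl → {blue}

int(A) = {}
cl(A)  = {blue}
∂A     = {blue}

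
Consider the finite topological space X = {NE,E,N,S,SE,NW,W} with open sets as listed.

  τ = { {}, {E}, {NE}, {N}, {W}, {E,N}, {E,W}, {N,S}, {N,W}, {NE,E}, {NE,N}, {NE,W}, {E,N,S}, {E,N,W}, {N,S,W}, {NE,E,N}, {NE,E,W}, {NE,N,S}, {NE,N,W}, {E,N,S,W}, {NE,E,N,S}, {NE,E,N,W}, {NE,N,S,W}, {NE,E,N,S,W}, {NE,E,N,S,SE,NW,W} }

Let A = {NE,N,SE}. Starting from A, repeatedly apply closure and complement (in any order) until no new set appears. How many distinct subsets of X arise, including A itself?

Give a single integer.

8

closure: X∖int(X∖A) = X∖{E,W} = {NE,N,S,SE,NW}
Let k=closure and c=complement:
  1. A     = {NE,N,SE}
  2. kA    = {NE,N,S,SE,NW}
  3. cA    = {E,S,NW,W}
  4. ckA   = {E,W}
  5. kcA   = {E,S,SE,NW,W}
  6. kckA  = {E,SE,NW,W}
  7. ckcA  = {NE,N}
  8. ckckA = {NE,N,S}
— saturated at 8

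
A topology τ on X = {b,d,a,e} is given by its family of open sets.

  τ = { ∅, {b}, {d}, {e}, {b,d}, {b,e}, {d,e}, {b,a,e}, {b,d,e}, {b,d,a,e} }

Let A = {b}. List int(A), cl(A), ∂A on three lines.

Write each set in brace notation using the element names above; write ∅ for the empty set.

int(A) = {b}
cl(A)  = {b,a}
∂A     = {a}

interior: largest open inside A is {b} (from ∅, {b})
cl via duality: int({d,a,e}) = {d,e}, so X∖{d,e} = {b,a}
cl∖int = {a}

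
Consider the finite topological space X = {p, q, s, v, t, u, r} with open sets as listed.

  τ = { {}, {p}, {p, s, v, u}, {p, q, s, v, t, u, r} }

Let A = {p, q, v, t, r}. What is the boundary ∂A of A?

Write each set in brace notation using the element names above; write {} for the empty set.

open subsets of A: {}, {p}; so int(A) = {p}
closure: X∖int(X∖A) = X∖{} = {p, q, s, v, t, u, r}
∂A = {p, q, s, v, t, u, r} minus {p} = {q, s, v, t, u, r}

{q, s, v, t, u, r}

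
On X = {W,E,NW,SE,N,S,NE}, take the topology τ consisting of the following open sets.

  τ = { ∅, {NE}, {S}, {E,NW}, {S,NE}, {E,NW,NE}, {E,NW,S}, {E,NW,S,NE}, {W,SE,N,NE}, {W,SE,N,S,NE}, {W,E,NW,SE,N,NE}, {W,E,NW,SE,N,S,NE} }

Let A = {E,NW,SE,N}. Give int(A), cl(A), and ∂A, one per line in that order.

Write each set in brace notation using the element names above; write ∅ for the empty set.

int(A) = {E,NW}
cl(A)  = {W,E,NW,SE,N}
∂A     = {W,SE,N}

interior: largest open inside A is {E,NW} (from ∅, {E,NW})
cl via duality: int({W,S,NE}) = {S,NE}, so X∖{S,NE} = {W,E,NW,SE,N}
cl∖int = {W,SE,N}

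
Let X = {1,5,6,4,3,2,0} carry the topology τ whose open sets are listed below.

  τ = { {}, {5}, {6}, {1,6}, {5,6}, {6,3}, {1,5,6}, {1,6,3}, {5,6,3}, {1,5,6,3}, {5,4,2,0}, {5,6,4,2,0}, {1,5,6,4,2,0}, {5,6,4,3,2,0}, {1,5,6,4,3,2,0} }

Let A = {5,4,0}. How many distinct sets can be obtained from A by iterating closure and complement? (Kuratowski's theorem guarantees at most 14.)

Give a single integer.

6

X∖A={1,6,3,2}, int(X∖A)={1,6,3}, hence cl(A)={5,4,2,0}
Orbit (k=closure, c=complement):
  1. A     = {5,4,0}
  2. kA    = {5,4,2,0}
  3. cA    = {1,6,3,2}
  4. ckA   = {1,6,3}
  5. kcA   = {1,6,4,3,2,0}
  6. ckcA  = {5}
(closed under both — stop)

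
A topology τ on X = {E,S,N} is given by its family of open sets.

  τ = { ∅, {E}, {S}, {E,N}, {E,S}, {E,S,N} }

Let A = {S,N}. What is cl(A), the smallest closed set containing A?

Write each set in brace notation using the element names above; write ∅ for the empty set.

closure: X∖int(X∖A) = X∖{E} = {S,N}

{S,N}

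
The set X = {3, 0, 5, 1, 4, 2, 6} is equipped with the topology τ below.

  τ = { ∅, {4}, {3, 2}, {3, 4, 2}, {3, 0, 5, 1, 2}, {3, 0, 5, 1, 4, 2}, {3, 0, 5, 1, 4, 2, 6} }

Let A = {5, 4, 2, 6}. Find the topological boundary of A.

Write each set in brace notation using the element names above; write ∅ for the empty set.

open subsets of A: ∅, {4}; so int(A) = {4}
closure: X∖int(X∖A) = X∖∅ = {3, 0, 5, 1, 4, 2, 6}
∂A = {3, 0, 5, 1, 4, 2, 6} minus {4} = {3, 0, 5, 1, 2, 6}

{3, 0, 5, 1, 2, 6}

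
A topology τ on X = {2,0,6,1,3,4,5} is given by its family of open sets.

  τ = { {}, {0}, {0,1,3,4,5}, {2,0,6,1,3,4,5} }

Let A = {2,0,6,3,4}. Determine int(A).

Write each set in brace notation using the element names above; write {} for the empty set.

interior: largest open inside A is {0} (from {}, {0})

{0}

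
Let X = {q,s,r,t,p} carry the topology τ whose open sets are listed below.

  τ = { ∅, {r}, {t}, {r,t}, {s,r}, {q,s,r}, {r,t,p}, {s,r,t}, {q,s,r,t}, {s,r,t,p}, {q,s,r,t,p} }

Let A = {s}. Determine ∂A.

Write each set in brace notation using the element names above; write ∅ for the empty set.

{q,s}

U open, U⊆A: ∅. int(A) = ⋃ = ∅
X∖A={q,r,t,p}, int(X∖A)={r,t,p}, hence cl(A)={q,s}
∂A: remove int from cl → {q,s}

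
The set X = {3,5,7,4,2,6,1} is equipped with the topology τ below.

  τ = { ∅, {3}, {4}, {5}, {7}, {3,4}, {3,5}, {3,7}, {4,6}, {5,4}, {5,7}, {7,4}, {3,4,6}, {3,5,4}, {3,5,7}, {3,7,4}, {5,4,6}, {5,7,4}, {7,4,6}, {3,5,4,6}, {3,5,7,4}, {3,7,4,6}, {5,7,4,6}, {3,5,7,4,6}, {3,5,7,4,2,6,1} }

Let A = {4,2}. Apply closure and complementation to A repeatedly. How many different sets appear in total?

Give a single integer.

8

closure: X∖int(X∖A) = X∖{3,5,7} = {4,2,6,1}
Let k=closure and c=complement:
  1. A     = {4,2}
  2. kA    = {4,2,6,1}
  3. cA    = {3,5,7,6,1}
  4. ckA   = {3,5,7}
  5. kcA   = {3,5,7,2,6,1}
  6. kckA  = {3,5,7,2,1}
  7. ckcA  = {4}
  8. ckckA = {4,6}
— saturated at 8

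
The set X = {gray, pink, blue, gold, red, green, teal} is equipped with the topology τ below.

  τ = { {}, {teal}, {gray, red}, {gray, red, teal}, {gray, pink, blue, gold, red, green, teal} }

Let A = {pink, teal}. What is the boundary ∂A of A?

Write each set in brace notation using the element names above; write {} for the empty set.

U open, U⊆A: {}, {teal}. int(A) = ⋃ = {teal}
X∖A={gray, blue, gold, red, green}, int(X∖A)={gray, red}, hence cl(A)={pink, blue, gold, green, teal}
∂A: remove int from cl → {pink, blue, gold, green}

{pink, blue, gold, green}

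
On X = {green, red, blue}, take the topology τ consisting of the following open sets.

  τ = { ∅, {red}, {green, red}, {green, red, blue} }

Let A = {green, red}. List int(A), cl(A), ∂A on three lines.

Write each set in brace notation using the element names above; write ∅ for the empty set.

int(A) = {green, red}
cl(A)  = {green, red, blue}
∂A     = {blue}

opens ⊆ A: ∅, {red}, {green, red}; union → int = {green, red}
complement {blue}; its interior ∅; cl(A) = X∖∅ = {green, red, blue}
boundary = {green, red, blue} ∖ {green, red} = {blue}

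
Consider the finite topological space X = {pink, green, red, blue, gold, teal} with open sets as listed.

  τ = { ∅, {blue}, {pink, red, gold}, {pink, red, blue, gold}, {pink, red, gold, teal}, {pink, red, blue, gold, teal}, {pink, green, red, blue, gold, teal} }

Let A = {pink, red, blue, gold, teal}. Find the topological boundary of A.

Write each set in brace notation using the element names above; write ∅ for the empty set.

{green}

open subsets of A: ∅, {blue}, {pink, red, gold}, {pink, red, blue, gold}, {pink, red, gold, teal}, {pink, red, blue, gold, teal}; so int(A) = {pink, red, blue, gold, teal}
closure: X∖int(X∖A) = X∖∅ = {pink, green, red, blue, gold, teal}
∂A = {pink, green, red, blue, gold, teal} minus {pink, red, blue, gold, teal} = {green}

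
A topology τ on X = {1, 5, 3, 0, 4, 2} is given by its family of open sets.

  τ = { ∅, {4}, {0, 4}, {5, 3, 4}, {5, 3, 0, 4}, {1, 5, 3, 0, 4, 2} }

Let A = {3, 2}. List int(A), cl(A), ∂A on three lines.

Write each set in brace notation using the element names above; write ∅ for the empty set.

U open, U⊆A: ∅. int(A) = ⋃ = ∅
X∖A={1, 5, 0, 4}, int(X∖A)={0, 4}, hence cl(A)={1, 5, 3, 2}
∂A: remove int from cl → {1, 5, 3, 2}

int(A) = ∅
cl(A)  = {1, 5, 3, 2}
∂A     = {1, 5, 3, 2}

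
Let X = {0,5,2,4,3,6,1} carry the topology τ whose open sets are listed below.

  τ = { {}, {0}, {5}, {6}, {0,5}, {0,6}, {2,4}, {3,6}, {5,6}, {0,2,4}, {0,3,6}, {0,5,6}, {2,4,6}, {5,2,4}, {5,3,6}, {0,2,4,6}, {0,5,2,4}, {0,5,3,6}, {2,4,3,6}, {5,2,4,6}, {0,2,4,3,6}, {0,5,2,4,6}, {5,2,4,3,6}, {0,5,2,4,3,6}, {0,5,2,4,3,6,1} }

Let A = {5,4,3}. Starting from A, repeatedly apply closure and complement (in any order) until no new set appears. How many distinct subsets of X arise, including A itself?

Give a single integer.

closure: X∖int(X∖A) = X∖{0,6} = {5,2,4,3,1}
Let k=closure and c=complement:
  1. A     = {5,4,3}
  2. kA    = {5,2,4,3,1}
  3. cA    = {0,2,6,1}
  4. ckA   = {0,6}
  5. kcA   = {0,2,4,3,6,1}
  6. kckA  = {0,3,6,1}
  7. ckcA  = {5}
  8. ckckA = {5,2,4}
  9. kckcA = {5,1}
  10. kckckA = {5,2,4,1}
  11. ckckcA = {0,2,4,3,6}
  12. ckckckA = {0,3,6}
— saturated at 12

12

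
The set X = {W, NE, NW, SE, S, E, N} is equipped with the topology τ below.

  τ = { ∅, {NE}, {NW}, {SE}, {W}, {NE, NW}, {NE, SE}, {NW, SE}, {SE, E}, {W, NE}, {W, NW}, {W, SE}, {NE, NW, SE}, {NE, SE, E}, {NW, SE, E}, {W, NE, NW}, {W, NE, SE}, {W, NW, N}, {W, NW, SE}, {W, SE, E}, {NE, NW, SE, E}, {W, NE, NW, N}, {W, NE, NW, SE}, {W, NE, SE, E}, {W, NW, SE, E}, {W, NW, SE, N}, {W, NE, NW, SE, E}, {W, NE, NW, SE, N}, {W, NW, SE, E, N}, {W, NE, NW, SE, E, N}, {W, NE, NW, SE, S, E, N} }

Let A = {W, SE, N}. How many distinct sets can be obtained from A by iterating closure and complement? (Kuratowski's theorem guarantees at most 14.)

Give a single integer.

cl via duality: int({NE, NW, S, E}) = {NE, NW}, so X∖{NE, NW} = {W, SE, S, E, N}
Write k for closure, c for complement:
  1. A     = {W, SE, N}
  2. kA    = {W, SE, S, E, N}
  3. cA    = {NE, NW, S, E}
  4. ckA   = {NE, NW}
  5. kcA   = {NE, NW, S, E, N}
  6. kckA  = {NE, NW, S, N}
  7. ckcA  = {W, SE}
  8. ckckA = {W, SE, E}
applying k or c yields no new set

8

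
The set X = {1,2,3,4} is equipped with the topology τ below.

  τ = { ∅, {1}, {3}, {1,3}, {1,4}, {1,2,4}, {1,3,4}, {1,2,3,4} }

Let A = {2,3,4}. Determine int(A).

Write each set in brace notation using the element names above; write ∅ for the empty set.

{3}

open subsets of A: ∅, {3}; so int(A) = {3}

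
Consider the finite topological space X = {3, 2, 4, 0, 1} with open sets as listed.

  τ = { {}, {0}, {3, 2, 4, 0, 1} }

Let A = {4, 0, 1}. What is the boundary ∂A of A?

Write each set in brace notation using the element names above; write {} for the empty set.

interior: largest open inside A is {0} (from {}, {0})
cl via duality: int({3, 2}) = {}, so X∖{} = {3, 2, 4, 0, 1}
cl∖int = {3, 2, 4, 1}

{3, 2, 4, 1}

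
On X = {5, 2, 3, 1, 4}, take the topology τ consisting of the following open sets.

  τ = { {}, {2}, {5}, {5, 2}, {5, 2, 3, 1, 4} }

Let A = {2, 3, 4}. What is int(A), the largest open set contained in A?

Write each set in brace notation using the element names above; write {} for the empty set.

{2}

U open, U⊆A: {}, {2}. int(A) = ⋃ = {2}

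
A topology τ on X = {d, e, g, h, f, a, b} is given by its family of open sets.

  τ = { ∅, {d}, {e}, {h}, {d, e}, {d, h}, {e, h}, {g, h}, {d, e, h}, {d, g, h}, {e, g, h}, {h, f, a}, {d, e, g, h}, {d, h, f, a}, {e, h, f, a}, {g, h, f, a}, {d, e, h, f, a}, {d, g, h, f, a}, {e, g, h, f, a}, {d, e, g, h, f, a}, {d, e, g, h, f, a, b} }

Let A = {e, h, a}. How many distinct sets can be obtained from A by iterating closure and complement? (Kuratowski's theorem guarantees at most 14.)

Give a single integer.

8

complement {d, g, f, b}; its interior {d}; cl(A) = X∖{d} = {e, g, h, f, a, b}
With k = closure, c = complement:
  1. A     = {e, h, a}
  2. kA    = {e, g, h, f, a, b}
  3. cA    = {d, g, f, b}
  4. ckA   = {d}
  5. kcA   = {d, g, f, a, b}
  6. kckA  = {d, b}
  7. ckcA  = {e, h}
  8. ckckA = {e, g, h, f, a}
k, c of each give nothing new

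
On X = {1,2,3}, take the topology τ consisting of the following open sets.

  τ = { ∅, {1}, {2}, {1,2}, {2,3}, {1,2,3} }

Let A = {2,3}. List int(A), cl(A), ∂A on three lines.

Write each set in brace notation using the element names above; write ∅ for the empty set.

int(A) = {2,3}
cl(A)  = {2,3}
∂A     = ∅

opens ⊆ A: ∅, {2}, {2,3}; union → int = {2,3}
complement {1}; its interior {1}; cl(A) = X∖{1} = {2,3}
boundary = {2,3} ∖ {2,3} = ∅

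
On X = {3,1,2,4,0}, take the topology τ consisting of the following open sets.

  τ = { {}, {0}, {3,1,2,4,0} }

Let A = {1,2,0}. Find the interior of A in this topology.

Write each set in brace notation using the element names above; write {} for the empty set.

opens ⊆ A: {}, {0}; union → int = {0}

{0}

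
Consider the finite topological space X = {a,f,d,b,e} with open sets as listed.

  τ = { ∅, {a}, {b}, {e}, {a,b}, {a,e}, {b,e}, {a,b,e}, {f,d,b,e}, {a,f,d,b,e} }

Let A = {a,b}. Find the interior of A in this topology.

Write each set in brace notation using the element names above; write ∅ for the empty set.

{a,b}

opens ⊆ A: ∅, {b}, {a}, {a,b}; union → int = {a,b}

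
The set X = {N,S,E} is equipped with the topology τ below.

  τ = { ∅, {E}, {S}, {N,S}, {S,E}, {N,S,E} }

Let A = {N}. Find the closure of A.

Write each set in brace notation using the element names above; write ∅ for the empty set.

{N}

cl via duality: int({S,E}) = {S,E}, so X∖{S,E} = {N}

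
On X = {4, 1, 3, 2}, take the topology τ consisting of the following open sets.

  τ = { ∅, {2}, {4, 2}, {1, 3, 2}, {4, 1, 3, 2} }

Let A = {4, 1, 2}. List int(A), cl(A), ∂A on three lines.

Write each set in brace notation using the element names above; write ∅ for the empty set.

opens ⊆ A: ∅, {2}, {4, 2}; union → int = {4, 2}
complement {3}; its interior ∅; cl(A) = X∖∅ = {4, 1, 3, 2}
boundary = {4, 1, 3, 2} ∖ {4, 2} = {1, 3}

int(A) = {4, 2}
cl(A)  = {4, 1, 3, 2}
∂A     = {1, 3}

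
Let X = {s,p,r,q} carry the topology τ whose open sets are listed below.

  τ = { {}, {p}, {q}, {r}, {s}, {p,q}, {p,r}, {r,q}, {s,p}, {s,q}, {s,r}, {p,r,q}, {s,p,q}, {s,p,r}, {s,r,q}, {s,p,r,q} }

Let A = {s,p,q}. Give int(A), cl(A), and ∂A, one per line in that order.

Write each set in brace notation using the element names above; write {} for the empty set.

opens ⊆ A: {}, {p}, {q}, {s}, {s,p}, {p,q}, {s,q}, {s,p,q}; union → int = {s,p,q}
complement {r}; its interior {r}; cl(A) = X∖{r} = {s,p,q}
boundary = {s,p,q} ∖ {s,p,q} = {}

int(A) = {s,p,q}
cl(A)  = {s,p,q}
∂A     = {}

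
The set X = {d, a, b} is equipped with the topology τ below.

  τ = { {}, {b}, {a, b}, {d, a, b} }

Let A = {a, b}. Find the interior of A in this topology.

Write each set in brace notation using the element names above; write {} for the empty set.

U open, U⊆A: {}, {b}, {a, b}. int(A) = ⋃ = {a, b}

{a, b}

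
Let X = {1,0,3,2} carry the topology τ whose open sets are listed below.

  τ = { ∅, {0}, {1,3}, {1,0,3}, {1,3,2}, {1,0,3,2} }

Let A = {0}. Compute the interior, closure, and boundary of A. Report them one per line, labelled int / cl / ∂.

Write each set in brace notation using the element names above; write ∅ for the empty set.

int(A) = {0}
cl(A)  = {0}
∂A     = ∅

interior: largest open inside A is {0} (from ∅, {0})
cl via duality: int({1,3,2}) = {1,3,2}, so X∖{1,3,2} = {0}
cl∖int = ∅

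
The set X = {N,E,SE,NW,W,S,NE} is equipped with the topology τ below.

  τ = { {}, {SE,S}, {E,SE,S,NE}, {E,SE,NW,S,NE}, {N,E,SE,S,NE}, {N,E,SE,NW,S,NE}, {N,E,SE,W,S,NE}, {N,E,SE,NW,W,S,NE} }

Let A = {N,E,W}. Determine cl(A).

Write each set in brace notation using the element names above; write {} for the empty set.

X∖A={SE,NW,S,NE}, int(X∖A)={SE,S}, hence cl(A)={N,E,NW,W,NE}

{N,E,NW,W,NE}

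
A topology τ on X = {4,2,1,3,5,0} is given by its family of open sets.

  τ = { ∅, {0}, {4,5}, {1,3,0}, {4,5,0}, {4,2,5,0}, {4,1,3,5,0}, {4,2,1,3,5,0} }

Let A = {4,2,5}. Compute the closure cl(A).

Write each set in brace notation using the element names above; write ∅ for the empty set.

{4,2,5}

closure: X∖int(X∖A) = X∖{1,3,0} = {4,2,5}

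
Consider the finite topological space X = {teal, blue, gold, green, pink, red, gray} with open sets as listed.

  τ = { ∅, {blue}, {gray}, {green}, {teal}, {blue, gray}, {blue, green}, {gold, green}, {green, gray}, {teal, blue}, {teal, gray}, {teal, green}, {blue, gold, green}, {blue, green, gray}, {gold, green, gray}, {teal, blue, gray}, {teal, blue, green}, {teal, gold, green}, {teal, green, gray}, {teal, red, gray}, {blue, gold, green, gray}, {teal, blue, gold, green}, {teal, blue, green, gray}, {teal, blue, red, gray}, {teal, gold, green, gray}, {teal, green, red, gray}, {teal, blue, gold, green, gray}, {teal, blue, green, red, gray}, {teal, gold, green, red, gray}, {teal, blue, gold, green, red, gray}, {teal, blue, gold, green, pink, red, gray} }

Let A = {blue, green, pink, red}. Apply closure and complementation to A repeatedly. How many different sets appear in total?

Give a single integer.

10

complement {teal, gold, gray}; its interior {teal, gray}; cl(A) = X∖{teal, gray} = {blue, gold, green, pink, red}
With k = closure, c = complement:
  1. A     = {blue, green, pink, red}
  2. kA    = {blue, gold, green, pink, red}
  3. cA    = {teal, gold, gray}
  4. ckA   = {teal, gray}
  5. kcA   = {teal, gold, pink, red, gray}
  6. kckA  = {teal, pink, red, gray}
  7. ckcA  = {blue, green}
  8. ckckA = {blue, gold, green}
  9. kckcA = {blue, gold, green, pink}
  10. ckckcA = {teal, red, gray}
k, c of each give nothing new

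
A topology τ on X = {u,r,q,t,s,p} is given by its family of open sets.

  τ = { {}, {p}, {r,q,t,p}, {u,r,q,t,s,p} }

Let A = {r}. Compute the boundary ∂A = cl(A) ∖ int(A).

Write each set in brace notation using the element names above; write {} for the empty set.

interior: largest open inside A is {} (from {})
cl via duality: int({u,q,t,s,p}) = {p}, so X∖{p} = {u,r,q,t,s}
cl∖int = {u,r,q,t,s}

{u,r,q,t,s}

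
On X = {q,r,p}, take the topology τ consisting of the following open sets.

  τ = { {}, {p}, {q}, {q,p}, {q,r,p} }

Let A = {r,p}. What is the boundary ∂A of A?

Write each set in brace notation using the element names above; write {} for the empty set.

{r}

interior: largest open inside A is {p} (from {}, {p})
cl via duality: int({q}) = {q}, so X∖{q} = {r,p}
cl∖int = {r}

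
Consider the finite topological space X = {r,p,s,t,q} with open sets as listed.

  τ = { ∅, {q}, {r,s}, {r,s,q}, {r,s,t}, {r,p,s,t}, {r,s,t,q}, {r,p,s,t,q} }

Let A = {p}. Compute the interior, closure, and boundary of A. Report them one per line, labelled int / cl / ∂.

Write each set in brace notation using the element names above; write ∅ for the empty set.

int(A) = ∅
cl(A)  = {p}
∂A     = {p}

open subsets of A: ∅; so int(A) = ∅
closure: X∖int(X∖A) = X∖{r,s,t,q} = {p}
∂A = {p} minus ∅ = {p}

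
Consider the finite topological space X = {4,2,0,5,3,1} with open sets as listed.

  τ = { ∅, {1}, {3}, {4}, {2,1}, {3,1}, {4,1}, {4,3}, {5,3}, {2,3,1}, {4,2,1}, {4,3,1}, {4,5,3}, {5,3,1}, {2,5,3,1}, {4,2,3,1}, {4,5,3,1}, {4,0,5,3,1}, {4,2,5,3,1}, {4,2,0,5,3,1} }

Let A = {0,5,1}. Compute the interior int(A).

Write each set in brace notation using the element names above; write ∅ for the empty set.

{1}

interior: largest open inside A is {1} (from ∅, {1})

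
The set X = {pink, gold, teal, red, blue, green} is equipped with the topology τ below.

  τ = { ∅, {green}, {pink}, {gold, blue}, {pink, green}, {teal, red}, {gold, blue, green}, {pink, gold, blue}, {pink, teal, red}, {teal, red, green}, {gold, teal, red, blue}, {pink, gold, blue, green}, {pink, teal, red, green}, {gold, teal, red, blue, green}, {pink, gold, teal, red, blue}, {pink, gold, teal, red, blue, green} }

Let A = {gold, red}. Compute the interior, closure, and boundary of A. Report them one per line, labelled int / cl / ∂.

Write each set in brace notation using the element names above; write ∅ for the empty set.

int(A) = ∅
cl(A)  = {gold, teal, red, blue}
∂A     = {gold, teal, red, blue}

U open, U⊆A: ∅. int(A) = ⋃ = ∅
X∖A={pink, teal, blue, green}, int(X∖A)={pink, green}, hence cl(A)={gold, teal, red, blue}
∂A: remove int from cl → {gold, teal, red, blue}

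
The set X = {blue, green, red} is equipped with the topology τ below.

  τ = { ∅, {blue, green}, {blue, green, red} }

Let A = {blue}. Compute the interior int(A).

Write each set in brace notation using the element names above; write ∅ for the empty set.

∅

opens ⊆ A: ∅; union → int = ∅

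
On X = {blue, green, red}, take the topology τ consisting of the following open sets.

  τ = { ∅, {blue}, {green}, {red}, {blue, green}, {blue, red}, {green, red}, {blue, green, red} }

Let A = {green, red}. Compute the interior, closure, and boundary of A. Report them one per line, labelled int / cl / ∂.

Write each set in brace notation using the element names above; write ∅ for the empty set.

interior: largest open inside A is {green, red} (from ∅, {red}, {green}, {green, red})
cl via duality: int({blue}) = {blue}, so X∖{blue} = {green, red}
cl∖int = ∅

int(A) = {green, red}
cl(A)  = {green, red}
∂A     = ∅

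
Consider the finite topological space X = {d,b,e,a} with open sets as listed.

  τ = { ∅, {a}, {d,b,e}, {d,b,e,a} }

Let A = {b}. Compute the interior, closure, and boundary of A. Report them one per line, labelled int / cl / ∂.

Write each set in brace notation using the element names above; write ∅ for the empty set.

U open, U⊆A: ∅. int(A) = ⋃ = ∅
X∖A={d,e,a}, int(X∖A)={a}, hence cl(A)={d,b,e}
∂A: remove int from cl → {d,b,e}

int(A) = ∅
cl(A)  = {d,b,e}
∂A     = {d,b,e}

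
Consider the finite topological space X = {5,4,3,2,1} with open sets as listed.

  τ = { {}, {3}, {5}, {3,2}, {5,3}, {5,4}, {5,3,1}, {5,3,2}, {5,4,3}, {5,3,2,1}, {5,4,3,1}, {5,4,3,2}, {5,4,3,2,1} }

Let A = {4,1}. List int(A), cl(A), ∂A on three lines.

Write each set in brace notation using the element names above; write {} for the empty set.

interior: largest open inside A is {} (from {})
cl via duality: int({5,3,2}) = {5,3,2}, so X∖{5,3,2} = {4,1}
cl∖int = {4,1}

int(A) = {}
cl(A)  = {4,1}
∂A     = {4,1}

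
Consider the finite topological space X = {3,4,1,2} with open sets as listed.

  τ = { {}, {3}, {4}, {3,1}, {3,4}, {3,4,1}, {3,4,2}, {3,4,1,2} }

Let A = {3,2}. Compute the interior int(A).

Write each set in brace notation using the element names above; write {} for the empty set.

open subsets of A: {}, {3}; so int(A) = {3}

{3}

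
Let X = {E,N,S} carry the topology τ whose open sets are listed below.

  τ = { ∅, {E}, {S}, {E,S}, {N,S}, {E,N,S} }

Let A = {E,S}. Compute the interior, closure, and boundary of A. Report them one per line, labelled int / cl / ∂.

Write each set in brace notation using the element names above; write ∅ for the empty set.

int(A) = {E,S}
cl(A)  = {E,N,S}
∂A     = {N}

U open, U⊆A: ∅, {E}, {S}, {E,S}. int(A) = ⋃ = {E,S}
X∖A={N}, int(X∖A)=∅, hence cl(A)={E,N,S}
∂A: remove int from cl → {N}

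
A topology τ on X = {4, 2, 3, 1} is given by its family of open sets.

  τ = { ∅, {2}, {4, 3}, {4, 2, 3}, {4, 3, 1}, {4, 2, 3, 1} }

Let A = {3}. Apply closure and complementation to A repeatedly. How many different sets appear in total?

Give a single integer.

6

X∖A={4, 2, 1}, int(X∖A)={2}, hence cl(A)={4, 3, 1}
Orbit (k=closure, c=complement):
  1. A     = {3}
  2. kA    = {4, 3, 1}
  3. cA    = {4, 2, 1}
  4. ckA   = {2}
  5. kcA   = {4, 2, 3, 1}
  6. ckcA  = ∅
(closed under both — stop)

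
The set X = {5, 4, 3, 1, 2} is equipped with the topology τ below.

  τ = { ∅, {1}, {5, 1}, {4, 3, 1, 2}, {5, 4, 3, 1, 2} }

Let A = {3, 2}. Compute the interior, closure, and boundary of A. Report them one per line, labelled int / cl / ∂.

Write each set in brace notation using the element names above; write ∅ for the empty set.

int(A) = ∅
cl(A)  = {4, 3, 2}
∂A     = {4, 3, 2}

opens ⊆ A: ∅; union → int = ∅
complement {5, 4, 1}; its interior {5, 1}; cl(A) = X∖{5, 1} = {4, 3, 2}
boundary = {4, 3, 2} ∖ ∅ = {4, 3, 2}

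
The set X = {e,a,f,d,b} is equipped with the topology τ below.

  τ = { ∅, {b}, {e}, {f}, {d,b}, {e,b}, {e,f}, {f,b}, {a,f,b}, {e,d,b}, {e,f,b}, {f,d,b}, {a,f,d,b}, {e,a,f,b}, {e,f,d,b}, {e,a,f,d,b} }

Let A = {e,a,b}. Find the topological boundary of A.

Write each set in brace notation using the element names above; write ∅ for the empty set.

{a,d}

open subsets of A: ∅, {b}, {e}, {e,b}; so int(A) = {e,b}
closure: X∖int(X∖A) = X∖{f} = {e,a,d,b}
∂A = {e,a,d,b} minus {e,b} = {a,d}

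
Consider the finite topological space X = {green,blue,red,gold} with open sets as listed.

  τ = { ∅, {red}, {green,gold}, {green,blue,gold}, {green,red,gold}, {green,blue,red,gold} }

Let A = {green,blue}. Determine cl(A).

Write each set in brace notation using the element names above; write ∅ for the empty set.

{green,blue,gold}

X∖A={red,gold}, int(X∖A)={red}, hence cl(A)={green,blue,gold}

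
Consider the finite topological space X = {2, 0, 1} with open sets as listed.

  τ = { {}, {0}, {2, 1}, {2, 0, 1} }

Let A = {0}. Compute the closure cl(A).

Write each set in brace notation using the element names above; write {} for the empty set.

complement {2, 1}; its interior {2, 1}; cl(A) = X∖{2, 1} = {0}

{0}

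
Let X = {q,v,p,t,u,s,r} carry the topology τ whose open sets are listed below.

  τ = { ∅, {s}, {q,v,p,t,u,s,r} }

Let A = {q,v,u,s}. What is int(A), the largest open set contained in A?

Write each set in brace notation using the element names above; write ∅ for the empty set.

{s}

U open, U⊆A: ∅, {s}. int(A) = ⋃ = {s}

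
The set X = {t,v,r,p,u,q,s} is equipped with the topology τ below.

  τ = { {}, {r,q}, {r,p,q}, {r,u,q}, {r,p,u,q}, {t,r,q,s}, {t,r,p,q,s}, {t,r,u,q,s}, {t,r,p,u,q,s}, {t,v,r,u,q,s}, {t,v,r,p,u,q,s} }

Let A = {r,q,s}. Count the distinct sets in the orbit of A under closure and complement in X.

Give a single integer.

6

closure: X∖int(X∖A) = X∖{} = {t,v,r,p,u,q,s}
Let k=closure and c=complement:
  1. A     = {r,q,s}
  2. kA    = {t,v,r,p,u,q,s}
  3. cA    = {t,v,p,u}
  4. ckA   = {}
  5. kcA   = {t,v,p,u,s}
  6. ckcA  = {r,q}
— saturated at 6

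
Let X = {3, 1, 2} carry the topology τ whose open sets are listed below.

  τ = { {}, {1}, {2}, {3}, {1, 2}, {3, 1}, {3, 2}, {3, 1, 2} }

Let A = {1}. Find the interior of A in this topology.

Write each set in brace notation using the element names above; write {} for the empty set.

{1}

opens ⊆ A: {}, {1}; union → int = {1}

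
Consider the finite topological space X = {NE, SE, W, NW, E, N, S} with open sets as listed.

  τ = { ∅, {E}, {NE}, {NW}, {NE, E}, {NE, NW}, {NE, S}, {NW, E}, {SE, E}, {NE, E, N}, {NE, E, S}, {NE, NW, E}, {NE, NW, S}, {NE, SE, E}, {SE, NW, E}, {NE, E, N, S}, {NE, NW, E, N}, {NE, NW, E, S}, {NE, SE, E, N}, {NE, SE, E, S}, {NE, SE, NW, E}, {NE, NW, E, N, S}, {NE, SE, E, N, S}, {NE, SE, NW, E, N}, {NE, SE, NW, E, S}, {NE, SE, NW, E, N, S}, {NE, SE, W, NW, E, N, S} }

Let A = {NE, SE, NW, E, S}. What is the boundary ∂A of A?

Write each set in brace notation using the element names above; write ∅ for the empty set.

U open, U⊆A: ∅, {NW}, {E}, {NE}, {NE, NW}, {NW, E}, {NE, S}, {NE, E}, {SE, E}, {SE, NW, E}, {NE, NW, E}, {NE, E, S}, {NE, NW, S}, {NE, SE, E}, {NE, SE, E, S}, {NE, SE, NW, E}, {NE, NW, E, S}, {NE, SE, NW, E, S}. int(A) = ⋃ = {NE, SE, NW, E, S}
X∖A={W, N}, int(X∖A)=∅, hence cl(A)={NE, SE, W, NW, E, N, S}
∂A: remove int from cl → {W, N}

{W, N}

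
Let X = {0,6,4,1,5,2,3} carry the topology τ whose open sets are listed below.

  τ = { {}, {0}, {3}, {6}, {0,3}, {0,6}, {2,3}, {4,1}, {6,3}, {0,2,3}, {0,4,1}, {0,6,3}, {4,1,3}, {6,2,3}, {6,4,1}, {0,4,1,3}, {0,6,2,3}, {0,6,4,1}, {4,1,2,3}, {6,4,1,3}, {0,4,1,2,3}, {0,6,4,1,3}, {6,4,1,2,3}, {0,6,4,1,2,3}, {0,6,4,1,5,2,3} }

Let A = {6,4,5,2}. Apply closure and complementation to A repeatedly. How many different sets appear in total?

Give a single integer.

12

cl via duality: int({0,1,3}) = {0,3}, so X∖{0,3} = {6,4,1,5,2}
Write k for closure, c for complement:
  1. A     = {6,4,5,2}
  2. kA    = {6,4,1,5,2}
  3. cA    = {0,1,3}
  4. ckA   = {0,3}
  5. kcA   = {0,4,1,5,2,3}
  6. kckA  = {0,5,2,3}
  7. ckcA  = {6}
  8. ckckA = {6,4,1}
  9. kckcA = {6,5}
  10. kckckA = {6,4,1,5}
  11. ckckcA = {0,4,1,2,3}
  12. ckckckA = {0,2,3}
applying k or c yields no new set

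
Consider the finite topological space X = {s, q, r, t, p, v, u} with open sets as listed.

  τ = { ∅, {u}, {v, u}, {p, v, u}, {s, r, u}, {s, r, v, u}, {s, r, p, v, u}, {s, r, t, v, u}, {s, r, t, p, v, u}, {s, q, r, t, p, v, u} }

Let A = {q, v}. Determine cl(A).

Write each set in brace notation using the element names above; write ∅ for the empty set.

{q, t, p, v}

X∖A={s, r, t, p, u}, int(X∖A)={s, r, u}, hence cl(A)={q, t, p, v}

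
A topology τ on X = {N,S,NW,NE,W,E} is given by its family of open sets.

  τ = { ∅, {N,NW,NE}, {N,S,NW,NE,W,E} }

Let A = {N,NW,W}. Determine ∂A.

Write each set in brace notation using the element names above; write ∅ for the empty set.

opens ⊆ A: ∅; union → int = ∅
complement {S,NE,E}; its interior ∅; cl(A) = X∖∅ = {N,S,NW,NE,W,E}
boundary = {N,S,NW,NE,W,E} ∖ ∅ = {N,S,NW,NE,W,E}

{N,S,NW,NE,W,E}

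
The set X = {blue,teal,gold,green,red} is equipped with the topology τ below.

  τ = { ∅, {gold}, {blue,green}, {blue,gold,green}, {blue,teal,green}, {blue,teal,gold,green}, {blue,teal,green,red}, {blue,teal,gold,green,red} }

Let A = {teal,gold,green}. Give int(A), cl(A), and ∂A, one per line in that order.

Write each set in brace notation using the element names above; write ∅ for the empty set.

int(A) = {gold}
cl(A)  = {blue,teal,gold,green,red}
∂A     = {blue,teal,green,red}

U open, U⊆A: ∅, {gold}. int(A) = ⋃ = {gold}
X∖A={blue,red}, int(X∖A)=∅, hence cl(A)={blue,teal,gold,green,red}
∂A: remove int from cl → {blue,teal,green,red}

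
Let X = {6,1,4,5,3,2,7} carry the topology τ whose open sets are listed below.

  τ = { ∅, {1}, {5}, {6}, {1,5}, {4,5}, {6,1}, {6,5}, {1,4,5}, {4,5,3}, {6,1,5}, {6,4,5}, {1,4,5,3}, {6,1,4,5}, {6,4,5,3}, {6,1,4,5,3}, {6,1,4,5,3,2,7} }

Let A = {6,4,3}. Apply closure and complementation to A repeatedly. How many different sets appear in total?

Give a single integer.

complement {1,5,2,7}; its interior {1,5}; cl(A) = X∖{1,5} = {6,4,3,2,7}
With k = closure, c = complement:
  1. A     = {6,4,3}
  2. kA    = {6,4,3,2,7}
  3. cA    = {1,5,2,7}
  4. ckA   = {1,5}
  5. kcA   = {1,4,5,3,2,7}
  6. ckcA  = {6}
  7. kckcA = {6,2,7}
  8. ckckcA = {1,4,5,3}
k, c of each give nothing new

8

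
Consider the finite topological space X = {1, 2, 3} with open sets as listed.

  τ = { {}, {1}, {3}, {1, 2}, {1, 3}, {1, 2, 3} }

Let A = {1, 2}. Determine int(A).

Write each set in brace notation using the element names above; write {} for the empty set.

open subsets of A: {}, {1}, {1, 2}; so int(A) = {1, 2}

{1, 2}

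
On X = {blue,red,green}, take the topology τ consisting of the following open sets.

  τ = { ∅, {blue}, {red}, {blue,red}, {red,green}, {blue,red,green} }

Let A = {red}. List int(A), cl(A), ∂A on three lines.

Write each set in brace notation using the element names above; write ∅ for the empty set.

U open, U⊆A: ∅, {red}. int(A) = ⋃ = {red}
X∖A={blue,green}, int(X∖A)={blue}, hence cl(A)={red,green}
∂A: remove int from cl → {green}

int(A) = {red}
cl(A)  = {red,green}
∂A     = {green}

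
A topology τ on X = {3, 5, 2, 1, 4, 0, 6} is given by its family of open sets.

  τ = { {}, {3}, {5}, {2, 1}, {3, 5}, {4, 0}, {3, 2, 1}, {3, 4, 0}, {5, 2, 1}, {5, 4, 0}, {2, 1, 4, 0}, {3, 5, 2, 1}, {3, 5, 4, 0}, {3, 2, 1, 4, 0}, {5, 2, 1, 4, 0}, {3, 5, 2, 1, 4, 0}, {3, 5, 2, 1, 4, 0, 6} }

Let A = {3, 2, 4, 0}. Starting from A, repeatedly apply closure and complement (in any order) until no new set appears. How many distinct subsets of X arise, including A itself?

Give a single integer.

10

X∖A={5, 1, 6}, int(X∖A)={5}, hence cl(A)={3, 2, 1, 4, 0, 6}
Orbit (k=closure, c=complement):
  1. A     = {3, 2, 4, 0}
  2. kA    = {3, 2, 1, 4, 0, 6}
  3. cA    = {5, 1, 6}
  4. ckA   = {5}
  5. kcA   = {5, 2, 1, 6}
  6. kckA  = {5, 6}
  7. ckcA  = {3, 4, 0}
  8. ckckA = {3, 2, 1, 4, 0}
  9. kckcA = {3, 4, 0, 6}
  10. ckckcA = {5, 2, 1}
(closed under both — stop)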